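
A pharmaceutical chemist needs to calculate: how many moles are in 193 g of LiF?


M(LiF) = 25.94 g/mol
n = mass/M = 193/25.94 = 7.4402 mol

7.4402 mol


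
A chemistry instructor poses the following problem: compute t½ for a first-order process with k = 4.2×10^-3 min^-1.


t½ = ln2/k = 0.693147/(4.2×10^-3 min^-1)
= 165.0 min

165.0 min


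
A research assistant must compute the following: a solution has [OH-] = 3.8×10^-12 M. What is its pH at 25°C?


pOH = -log10([OH-]) = -log10(3.8×10^-12)
= 12 - log10(3.8) = 11.42
pH = 14 - pOH = 14 - 11.42 = 2.58

2.58


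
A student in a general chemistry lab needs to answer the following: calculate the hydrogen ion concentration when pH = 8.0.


[H+] = 10^(-pH) = 10^(-8.0)
= 1.0×10^-8 M

1.0×10^-8 M


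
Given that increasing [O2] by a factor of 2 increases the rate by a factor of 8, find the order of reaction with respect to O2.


rate ∝ [O2]^n
2^n = 8 → n = 3
Order in O2: 3

3


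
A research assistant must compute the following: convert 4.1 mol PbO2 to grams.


M(PbO2) = 239.2 g/mol
mass = n × M = 4.1 × 239.2 = 980.72 g

980.72 g


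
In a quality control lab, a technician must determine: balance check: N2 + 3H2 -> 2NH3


Equation: N2 + 3H2 -> 2NH3
Check atoms: H: 6=6, N: 2=2
Balanced

Yes, balanced


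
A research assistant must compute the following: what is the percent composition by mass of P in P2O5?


M(P2O5) = 2×30.97 + 5×16.0 = 141.94 g/mol
Mass of P = 2 × 30.97 = 61.94 g/mol
% P = 61.94/141.94 × 100 = 43.64%

43.64%


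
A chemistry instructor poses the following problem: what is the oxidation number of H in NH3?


H is +1 with nonmetals
Oxidation number: +1

+1


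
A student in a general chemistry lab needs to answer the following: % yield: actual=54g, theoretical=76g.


% yield = actual/theoretical × 100
= 54/76 × 100
= 71.05%

71.05%


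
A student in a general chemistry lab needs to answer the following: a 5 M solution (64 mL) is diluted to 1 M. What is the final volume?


C1V1 = C2V2
5 × 64 = 1 × V2
V2 = 320/1 = 320.0 mL

320.0 mL


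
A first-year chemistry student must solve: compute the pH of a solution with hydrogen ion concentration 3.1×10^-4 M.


pH = -log10([H+]) = -log10(3.1×10^-4)
= 4 - log10(3.1)
= 4 - 0.49
= 3.51

3.51


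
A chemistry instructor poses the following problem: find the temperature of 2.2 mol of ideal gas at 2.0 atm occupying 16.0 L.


PV = nRT  (R = 0.08206 L·atm/(mol·K))
T = PV/(nR) = 2.0×16.0/(2.2×0.08206)
= 32.00/0.180532
= 177.25 K

177.25 K


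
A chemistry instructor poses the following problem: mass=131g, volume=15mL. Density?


ρ = mass/volume
= 131/15
= 8.733 g/mL

8.733 g/mL


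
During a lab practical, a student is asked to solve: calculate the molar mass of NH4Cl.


M(NH4Cl) = 1×14.01 + 4×1.008 + 1×35.45
= 14.01 + 4.03 + 35.45
= 53.49 g/mol

53.49 g/mol


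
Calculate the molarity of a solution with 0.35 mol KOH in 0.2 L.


M = n/V = 0.35/0.2 = 1.750 mol/L

1.750 M


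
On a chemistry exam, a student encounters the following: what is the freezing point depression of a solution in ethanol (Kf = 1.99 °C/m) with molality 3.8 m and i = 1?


ΔTf = Kf × m × i
= 1.99 × 3.8 × 1
= 7.562 °C

7.562 °C


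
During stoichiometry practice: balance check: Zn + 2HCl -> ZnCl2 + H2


Equation: Zn + 2HCl -> ZnCl2 + H2
Check atoms: Cl: 2=2, H: 2=2, Zn: 1=1
Balanced

Yes, balanced


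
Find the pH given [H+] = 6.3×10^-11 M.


pH = -log10([H+]) = -log10(6.3×10^-11)
= 11 - log10(6.3)
= 11 - 0.8
= 10.2

10.2


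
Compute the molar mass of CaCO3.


M(CaCO3) = 1×40.08 + 1×12.01 + 3×16.0
= 40.08 + 12.01 + 48.0
= 100.09 g/mol

100.09 g/mol


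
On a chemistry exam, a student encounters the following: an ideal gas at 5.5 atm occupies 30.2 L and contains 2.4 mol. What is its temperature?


PV = nRT  (R = 0.08206 L·atm/(mol·K))
T = PV/(nR) = 5.5×30.2/(2.4×0.08206)
= 166.10/0.196944
= 843.39 K

843.39 K


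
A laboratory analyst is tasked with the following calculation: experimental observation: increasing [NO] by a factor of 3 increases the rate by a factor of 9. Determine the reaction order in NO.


rate ∝ [NO]^n
3^n = 9 → n = 2
Order in NO: 2

2


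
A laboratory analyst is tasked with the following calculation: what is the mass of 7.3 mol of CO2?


M(CO2) = 44.01 g/mol
mass = n × M = 7.3 × 44.01 = 321.27 g

321.27 g


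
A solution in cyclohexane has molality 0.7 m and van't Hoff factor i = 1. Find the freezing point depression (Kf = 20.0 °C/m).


ΔTf = Kf × m × i
= 20.0 × 0.7 × 1
= 14.0 °C

14.0 °C


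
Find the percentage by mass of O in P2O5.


M(P2O5) = 2×30.97 + 5×16.0 = 141.94 g/mol
Mass of O = 5 × 16.0 = 80.00 g/mol
% O = 80.00/141.94 × 100 = 56.36%

56.36%


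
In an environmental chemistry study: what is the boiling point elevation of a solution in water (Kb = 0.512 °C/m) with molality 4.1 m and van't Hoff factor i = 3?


ΔTb = Kb × m × i
= 0.512 × 4.1 × 3
= 6.2976 °C

6.2976 °C


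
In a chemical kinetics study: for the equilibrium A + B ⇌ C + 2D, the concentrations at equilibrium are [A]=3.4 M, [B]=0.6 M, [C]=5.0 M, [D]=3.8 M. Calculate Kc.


Kc = [C][D]^2/([A][B])
= (5.0^1 × 3.8^2)/(3.4^1 × 0.6^1)
= 72.2/2.04
= 35.39

35.39


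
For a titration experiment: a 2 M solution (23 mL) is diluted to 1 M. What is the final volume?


C1V1 = C2V2
2 × 23 = 1 × V2
V2 = 46/1 = 46.0 mL

46.0 mL


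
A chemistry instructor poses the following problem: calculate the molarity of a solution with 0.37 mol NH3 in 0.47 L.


M = n/V = 0.37/0.47 = 0.787 mol/L

0.787 M


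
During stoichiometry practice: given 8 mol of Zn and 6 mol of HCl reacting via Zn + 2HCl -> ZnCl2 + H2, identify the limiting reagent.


Mole ratio available / coefficient:
  Zn: 8/1 = 8.000
  HCl: 6/2 = 3.000
Smaller ratio is limiting.

HCl


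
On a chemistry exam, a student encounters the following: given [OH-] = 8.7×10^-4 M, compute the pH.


pOH = -log10([OH-]) = -log10(8.7×10^-4)
= 4 - log10(8.7) = 3.06
pH = 14 - pOH = 14 - 3.06 = 10.94

10.94


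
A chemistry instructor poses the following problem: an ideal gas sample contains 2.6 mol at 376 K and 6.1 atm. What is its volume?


PV = nRT  (R = 0.08206 L·atm/(mol·K))
V = nRT/P = 2.6×0.08206×376/6.1
= 13.151 L

13.151 L


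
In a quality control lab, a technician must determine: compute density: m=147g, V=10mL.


ρ = mass/volume
= 147/10
= 14.7 g/mL

14.7 g/mL


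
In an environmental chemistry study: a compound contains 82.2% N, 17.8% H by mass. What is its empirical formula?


Assume 100 g sample. Moles of each element:
  N: 82.2/14.01 = 5.867 mol
  H: 17.8/1.008 = 17.659 mol
Divide by smallest (5.867):
  N: 5.867/5.867 = 1.0
  H: 17.659/5.867 = 3.01
Empirical formula: NH3

NH3


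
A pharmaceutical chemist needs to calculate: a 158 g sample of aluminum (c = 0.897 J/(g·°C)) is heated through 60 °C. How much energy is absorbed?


q = mcΔT = 158 × 0.897 × 60
= 8503.56 J

8503.56 J


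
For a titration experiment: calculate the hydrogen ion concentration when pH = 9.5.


[H+] = 10^(-pH) = 10^(-9.5)
= 3.16×10^-10 M

3.16×10^-10 M


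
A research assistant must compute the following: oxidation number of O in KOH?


O is usually -2
Oxidation number: -2

-2


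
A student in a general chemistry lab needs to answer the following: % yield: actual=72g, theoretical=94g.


% yield = actual/theoretical × 100
= 72/94 × 100
= 76.6%

76.6%


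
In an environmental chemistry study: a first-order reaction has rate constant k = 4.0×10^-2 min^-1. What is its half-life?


t½ = ln2/k = 0.693147/(4.0×10^-2 min^-1)
= 17.33 min

17.33 min


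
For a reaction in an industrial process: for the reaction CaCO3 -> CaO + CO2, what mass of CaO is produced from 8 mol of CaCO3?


Mole ratio CaO:CaCO3 = 1:1
n(CaO) = 8 × 1/1 = 8.000 mol
mass = 8.000 × 56.08 = 448.64 g

448.64 g


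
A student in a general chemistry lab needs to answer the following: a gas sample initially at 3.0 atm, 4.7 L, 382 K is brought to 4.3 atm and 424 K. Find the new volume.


P1V1/T1 = P2V2/T2
V2 = P1V1T2/(T1P2)
= 3.0×4.7×424/(382×4.3)
= 3.64 L

3.64 L


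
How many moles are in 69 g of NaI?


M(NaI) = 149.89 g/mol
n = mass/M = 69/149.89 = 0.4603 mol

0.4603 mol


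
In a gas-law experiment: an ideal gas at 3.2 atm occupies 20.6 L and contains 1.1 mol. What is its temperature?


PV = nRT  (R = 0.08206 L·atm/(mol·K))
T = PV/(nR) = 3.2×20.6/(1.1×0.08206)
= 65.92/0.090266
= 730.29 K

730.29 K


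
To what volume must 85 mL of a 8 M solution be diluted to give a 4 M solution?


C1V1 = C2V2
8 × 85 = 4 × V2
V2 = 680/4 = 170.0 mL

170.0 mL


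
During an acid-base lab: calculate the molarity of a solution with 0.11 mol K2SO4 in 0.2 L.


M = n/V = 0.11/0.2 = 0.550 mol/L

0.550 M


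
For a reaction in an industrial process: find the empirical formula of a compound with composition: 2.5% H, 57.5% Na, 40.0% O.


Assume 100 g sample. Moles of each element:
  H: 2.5/1.008 = 2.48 mol
  Na: 57.5/22.99 = 2.501 mol
  O: 40.0/16.0 = 2.5 mol
Divide by smallest (2.48):
  H: 2.48/2.48 = 1.0
  Na: 2.501/2.48 = 1.01
  O: 2.5/2.48 = 1.01
Empirical formula: NaOH

NaOH


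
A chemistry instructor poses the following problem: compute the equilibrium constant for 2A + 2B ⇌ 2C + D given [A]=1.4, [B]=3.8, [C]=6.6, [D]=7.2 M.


Kc = [C]^2[D]/([A]^2[B]^2)
= (6.6^2 × 7.2^1)/(1.4^2 × 3.8^2)
= 313.632/28.3024
= 11.08

11.08


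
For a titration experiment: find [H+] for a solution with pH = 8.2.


[H+] = 10^(-pH) = 10^(-8.2)
= 6.31×10^-9 M

6.31×10^-9 M


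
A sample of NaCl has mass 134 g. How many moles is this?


M(NaCl) = 58.44 g/mol
n = mass/M = 134/58.44 = 2.293 mol

2.293 mol


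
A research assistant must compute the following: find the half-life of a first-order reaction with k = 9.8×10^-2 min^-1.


t½ = ln2/k = 0.693147/(9.8×10^-2 min^-1)
= 7.073 min

7.073 min


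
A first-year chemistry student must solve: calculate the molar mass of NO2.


M(NO2) = 1×14.01 + 2×16.0
= 14.01 + 32.0
= 46.01 g/mol

46.01 g/mol


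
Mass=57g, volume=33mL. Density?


ρ = mass/volume
= 57/33
= 1.727 g/mL

1.727 g/mL


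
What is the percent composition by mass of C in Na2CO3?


M(Na2CO3) = 2×22.99 + 1×12.01 + 3×16.0 = 105.99 g/mol
Mass of C = 1 × 12.01 = 12.01 g/mol
% C = 12.01/105.99 × 100 = 11.33%

11.33%


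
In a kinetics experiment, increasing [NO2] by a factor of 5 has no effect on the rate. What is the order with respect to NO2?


rate ∝ [NO2]^n
rate ∝ [NO2]^0
Order in NO2: 0

0


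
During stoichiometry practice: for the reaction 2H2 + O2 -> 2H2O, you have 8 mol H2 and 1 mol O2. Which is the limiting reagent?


Mole ratio available / coefficient:
  H2: 8/2 = 4.000
  O2: 1/1 = 1.000
Smaller ratio is limiting.

O2


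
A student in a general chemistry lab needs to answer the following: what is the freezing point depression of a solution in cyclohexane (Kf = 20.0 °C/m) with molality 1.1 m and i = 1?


ΔTf = Kf × m × i
= 20.0 × 1.1 × 1
= 22.0 °C

22.0 °C


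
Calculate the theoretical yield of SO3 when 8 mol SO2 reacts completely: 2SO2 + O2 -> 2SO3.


Mole ratio SO3:SO2 = 2:2
n(SO3) = 8 × 2/2 = 8.000 mol
mass = 8.000 × 80.07 = 640.56 g

640.56 g


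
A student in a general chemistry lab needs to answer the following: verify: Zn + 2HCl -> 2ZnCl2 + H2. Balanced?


Equation: Zn + 2HCl -> 2ZnCl2 + H2
Check atoms: Cl: 2≠4, H: 2=2, Zn: 1≠2
Not balanced

No, not balanced


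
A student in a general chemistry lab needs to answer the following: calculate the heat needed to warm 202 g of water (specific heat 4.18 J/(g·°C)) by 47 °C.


q = mcΔT = 202 × 4.18 × 47
= 39684.92 J

39684.92 J


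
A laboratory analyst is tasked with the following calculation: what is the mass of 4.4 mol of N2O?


M(N2O) = 44.02 g/mol
mass = n × M = 4.4 × 44.02 = 193.69 g

193.69 g


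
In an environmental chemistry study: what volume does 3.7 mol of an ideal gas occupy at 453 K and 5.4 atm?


PV = nRT  (R = 0.08206 L·atm/(mol·K))
V = nRT/P = 3.7×0.08206×453/5.4
= 25.471 L

25.471 L


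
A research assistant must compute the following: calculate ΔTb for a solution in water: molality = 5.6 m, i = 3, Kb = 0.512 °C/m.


ΔTb = Kb × m × i
= 0.512 × 5.6 × 3
= 8.6016 °C

8.6016 °C


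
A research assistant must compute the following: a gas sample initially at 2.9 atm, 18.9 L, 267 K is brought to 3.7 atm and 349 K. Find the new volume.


P1V1/T1 = P2V2/T2
V2 = P1V1T2/(T1P2)
= 2.9×18.9×349/(267×3.7)
= 19.363 L

19.363 L


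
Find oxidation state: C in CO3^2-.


x + 3(-2) = -2, so x = +4
Oxidation number: +4

+4


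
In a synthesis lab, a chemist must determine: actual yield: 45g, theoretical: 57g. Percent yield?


% yield = actual/theoretical × 100
= 45/57 × 100
= 78.95%

78.95%


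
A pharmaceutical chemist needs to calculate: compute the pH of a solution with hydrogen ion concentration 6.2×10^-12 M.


pH = -log10([H+]) = -log10(6.2×10^-12)
= 12 - log10(6.2)
= 12 - 0.79
= 11.21

11.21


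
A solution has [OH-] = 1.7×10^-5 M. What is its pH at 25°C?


pOH = -log10([OH-]) = -log10(1.7×10^-5)
= 5 - log10(1.7) = 4.77
pH = 14 - pOH = 14 - 4.77 = 9.23

9.23


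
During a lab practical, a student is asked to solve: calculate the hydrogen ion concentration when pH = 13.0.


[H+] = 10^(-pH) = 10^(-13.0)
= 1.0×10^-13 M

1.0×10^-13 M


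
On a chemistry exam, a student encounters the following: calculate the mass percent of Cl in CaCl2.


M(CaCl2) = 1×40.08 + 2×35.45 = 110.98 g/mol
Mass of Cl = 2 × 35.45 = 70.90 g/mol
% Cl = 70.90/110.98 × 100 = 63.89%

63.89%


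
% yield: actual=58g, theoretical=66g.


% yield = actual/theoretical × 100
= 58/66 × 100
= 87.88%

87.88%


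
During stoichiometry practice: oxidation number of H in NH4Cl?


H is +1 with nonmetals
Oxidation number: +1

+1


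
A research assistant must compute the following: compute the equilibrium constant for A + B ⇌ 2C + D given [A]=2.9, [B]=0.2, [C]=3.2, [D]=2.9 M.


Kc = [C]^2[D]/([A][B])
= (3.2^2 × 2.9^1)/(2.9^1 × 0.2^1)
= 29.696/0.58
= 51.20

51.20


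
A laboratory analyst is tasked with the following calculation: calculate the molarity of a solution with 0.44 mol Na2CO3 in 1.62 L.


M = n/V = 0.44/1.62 = 0.272 mol/L

0.272 M


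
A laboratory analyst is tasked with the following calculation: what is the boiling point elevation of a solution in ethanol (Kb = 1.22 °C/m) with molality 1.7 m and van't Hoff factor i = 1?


ΔTb = Kb × m × i
= 1.22 × 1.7 × 1
= 2.074 °C

2.074 °C


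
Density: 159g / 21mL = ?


ρ = mass/volume
= 159/21
= 7.571 g/mL

7.571 g/mL


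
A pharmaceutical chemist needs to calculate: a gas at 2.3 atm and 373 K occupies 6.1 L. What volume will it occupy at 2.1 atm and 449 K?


P1V1/T1 = P2V2/T2
V2 = P1V1T2/(T1P2)
= 2.3×6.1×449/(373×2.1)
= 8.042 L

8.042 L


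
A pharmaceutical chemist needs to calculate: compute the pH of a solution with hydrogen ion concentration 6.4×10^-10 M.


pH = -log10([H+]) = -log10(6.4×10^-10)
= 10 - log10(6.4)
= 10 - 0.81
= 9.19

9.19


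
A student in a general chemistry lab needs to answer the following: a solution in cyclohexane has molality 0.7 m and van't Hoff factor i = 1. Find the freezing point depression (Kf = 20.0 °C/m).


ΔTf = Kf × m × i
= 20.0 × 0.7 × 1
= 14.0 °C

14.0 °C


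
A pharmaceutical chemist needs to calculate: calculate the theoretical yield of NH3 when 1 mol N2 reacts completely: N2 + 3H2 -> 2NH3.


Mole ratio NH3:N2 = 2:1
n(NH3) = 1 × 2/1 = 2.000 mol
mass = 2.000 × 17.03 = 34.06 g

34.06 g


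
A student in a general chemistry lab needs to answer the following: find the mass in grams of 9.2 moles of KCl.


M(KCl) = 74.55 g/mol
mass = n × M = 9.2 × 74.55 = 685.86 g

685.86 g


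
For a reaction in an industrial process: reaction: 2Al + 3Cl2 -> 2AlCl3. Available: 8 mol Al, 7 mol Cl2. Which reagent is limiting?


Mole ratio available / coefficient:
  Al: 8/2 = 4.000
  Cl2: 7/3 = 2.333
Smaller ratio is limiting.

Cl2


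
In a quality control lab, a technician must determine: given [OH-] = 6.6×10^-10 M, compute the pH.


pOH = -log10([OH-]) = -log10(6.6×10^-10)
= 10 - log10(6.6) = 9.18
pH = 14 - pOH = 14 - 9.18 = 4.82

4.82


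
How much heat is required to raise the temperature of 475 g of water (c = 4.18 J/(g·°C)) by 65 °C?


q = mcΔT = 475 × 4.18 × 65
= 129057.50 J

129057.50 J


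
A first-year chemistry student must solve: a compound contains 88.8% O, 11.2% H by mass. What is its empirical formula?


Assume 100 g sample. Moles of each element:
  O: 88.8/16.0 = 5.55 mol
  H: 11.2/1.008 = 11.111 mol
Divide by smallest (5.55):
  O: 5.55/5.55 = 1.0
  H: 11.111/5.55 = 2.0
Empirical formula: H2O

H2O


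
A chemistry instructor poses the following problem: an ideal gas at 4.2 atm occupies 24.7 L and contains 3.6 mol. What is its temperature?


PV = nRT  (R = 0.08206 L·atm/(mol·K))
T = PV/(nR) = 4.2×24.7/(3.6×0.08206)
= 103.74/0.295416
= 351.17 K

351.17 K


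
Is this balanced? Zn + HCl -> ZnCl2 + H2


Equation: Zn + HCl -> ZnCl2 + H2
Check atoms: Cl: 1≠2, H: 1≠2, Zn: 1=1
Not balanced

No, not balanced


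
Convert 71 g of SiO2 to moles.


M(SiO2) = 60.09 g/mol
n = mass/M = 71/60.09 = 1.1816 mol

1.1816 mol


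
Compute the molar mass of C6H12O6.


M(C6H12O6) = 6×12.01 + 12×1.008 + 6×16.0
= 72.06 + 12.1 + 96.0
= 180.16 g/mol

180.16 g/mol


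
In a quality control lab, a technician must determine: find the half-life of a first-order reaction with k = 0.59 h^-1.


t½ = ln2/k = 0.693147/(0.59 h^-1)
= 1.175 h

1.175 h


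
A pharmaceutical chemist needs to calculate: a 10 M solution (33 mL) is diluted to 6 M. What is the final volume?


C1V1 = C2V2
10 × 33 = 6 × V2
V2 = 330/6 = 55.0 mL

55.0 mL


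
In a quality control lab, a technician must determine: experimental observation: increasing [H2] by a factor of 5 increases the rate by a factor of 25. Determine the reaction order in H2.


rate ∝ [H2]^n
5^n = 25 → n = 2
Order in H2: 2

2


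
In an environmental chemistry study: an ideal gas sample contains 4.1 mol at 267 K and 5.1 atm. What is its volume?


PV = nRT  (R = 0.08206 L·atm/(mol·K))
V = nRT/P = 4.1×0.08206×267/5.1
= 17.614 L

17.614 L


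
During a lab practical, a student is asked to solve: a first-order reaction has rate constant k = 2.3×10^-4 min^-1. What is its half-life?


t½ = ln2/k = 0.693147/(2.3×10^-4 min^-1)
= 3014 min

3014 min


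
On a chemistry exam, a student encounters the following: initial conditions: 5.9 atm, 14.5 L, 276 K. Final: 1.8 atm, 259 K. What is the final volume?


P1V1/T1 = P2V2/T2
V2 = P1V1T2/(T1P2)
= 5.9×14.5×259/(276×1.8)
= 44.6 L

44.6 L


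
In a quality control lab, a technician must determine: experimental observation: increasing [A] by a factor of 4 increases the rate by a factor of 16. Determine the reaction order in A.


rate ∝ [A]^n
4^n = 16 → n = 2
Order in A: 2

2


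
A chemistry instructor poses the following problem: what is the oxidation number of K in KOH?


Group 1 metal: +1
Oxidation number: +1

+1


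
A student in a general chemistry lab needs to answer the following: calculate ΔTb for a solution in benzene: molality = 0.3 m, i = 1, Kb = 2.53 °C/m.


ΔTb = Kb × m × i
= 2.53 × 0.3 × 1
= 0.759 °C

0.759 °C


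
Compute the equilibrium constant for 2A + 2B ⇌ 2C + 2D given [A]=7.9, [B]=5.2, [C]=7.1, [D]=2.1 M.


Kc = [C]^2[D]^2/([A]^2[B]^2)
= (7.1^2 × 2.1^2)/(7.9^2 × 5.2^2)
= 222.3081/1687.5664
= 0.1317

0.1317


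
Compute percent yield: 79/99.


% yield = actual/theoretical × 100
= 79/99 × 100
= 79.8%

79.8%


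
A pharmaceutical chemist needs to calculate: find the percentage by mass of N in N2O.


M(N2O) = 2×14.01 + 1×16.0 = 44.02 g/mol
Mass of N = 2 × 14.01 = 28.02 g/mol
% N = 28.02/44.02 × 100 = 63.65%

63.65%


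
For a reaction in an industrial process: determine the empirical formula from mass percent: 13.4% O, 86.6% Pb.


Assume 100 g sample. Moles of each element:
  O: 13.4/16.0 = 0.838 mol
  Pb: 86.6/207.2 = 0.418 mol
Divide by smallest (0.418):
  O: 0.838/0.418 = 2.0
  Pb: 0.418/0.418 = 1.0
Empirical formula: PbO2

PbO2


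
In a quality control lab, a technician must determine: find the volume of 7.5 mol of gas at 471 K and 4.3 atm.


PV = nRT  (R = 0.08206 L·atm/(mol·K))
V = nRT/P = 7.5×0.08206×471/4.3
= 67.413 L

67.413 L


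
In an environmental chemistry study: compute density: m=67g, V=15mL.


ρ = mass/volume
= 67/15
= 4.467 g/mL

4.467 g/mL


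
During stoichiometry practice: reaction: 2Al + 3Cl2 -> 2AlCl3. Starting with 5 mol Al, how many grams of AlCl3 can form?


Mole ratio AlCl3:Al = 2:2
n(AlCl3) = 5 × 2/2 = 5.000 mol
mass = 5.000 × 133.33 = 666.65 g

666.65 g


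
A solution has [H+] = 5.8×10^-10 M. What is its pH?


pH = -log10([H+]) = -log10(5.8×10^-10)
= 10 - log10(5.8)
= 10 - 0.76
= 9.24

9.24


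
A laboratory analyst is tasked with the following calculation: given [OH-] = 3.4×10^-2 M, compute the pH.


pOH = -log10([OH-]) = -log10(3.4×10^-2)
= 2 - log10(3.4) = 1.47
pH = 14 - pOH = 14 - 1.47 = 12.53

12.53


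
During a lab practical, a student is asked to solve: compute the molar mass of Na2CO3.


M(Na2CO3) = 2×22.99 + 1×12.01 + 3×16.0
= 45.98 + 12.01 + 48.0
= 105.99 g/mol

105.99 g/mol


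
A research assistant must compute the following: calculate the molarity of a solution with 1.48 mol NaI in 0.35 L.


M = n/V = 1.48/0.35 = 4.229 mol/L

4.229 M


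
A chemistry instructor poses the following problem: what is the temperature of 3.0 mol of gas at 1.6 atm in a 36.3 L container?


PV = nRT  (R = 0.08206 L·atm/(mol·K))
T = PV/(nR) = 1.6×36.3/(3.0×0.08206)
= 58.08/0.246180
= 235.92 K

235.92 K


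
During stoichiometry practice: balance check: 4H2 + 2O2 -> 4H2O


Equation: 4H2 + 2O2 -> 4H2O
Check atoms: H: 8=8, O: 4=4
Balanced

Yes, balanced


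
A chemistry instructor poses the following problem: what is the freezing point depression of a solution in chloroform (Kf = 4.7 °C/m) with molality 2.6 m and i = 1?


ΔTf = Kf × m × i
= 4.7 × 2.6 × 1
= 12.22 °C

12.22 °C


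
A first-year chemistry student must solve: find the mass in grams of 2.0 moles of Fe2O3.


M(Fe2O3) = 159.7 g/mol
mass = n × M = 2.0 × 159.7 = 319.40 g

319.40 g


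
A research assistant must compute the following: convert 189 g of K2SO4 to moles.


M(K2SO4) = 174.27 g/mol
n = mass/M = 189/174.27 = 1.0845 mol

1.0845 mol


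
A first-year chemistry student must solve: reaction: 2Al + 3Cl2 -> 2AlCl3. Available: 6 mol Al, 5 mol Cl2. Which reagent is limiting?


Mole ratio available / coefficient:
  Al: 6/2 = 3.000
  Cl2: 5/3 = 1.667
Smaller ratio is limiting.

Cl2


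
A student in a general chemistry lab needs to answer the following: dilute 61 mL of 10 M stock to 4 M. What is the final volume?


C1V1 = C2V2
10 × 61 = 4 × V2
V2 = 610/4 = 152.5 mL

152.5 mL


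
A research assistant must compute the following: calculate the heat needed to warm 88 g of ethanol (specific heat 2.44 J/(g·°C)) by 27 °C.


q = mcΔT = 88 × 2.44 × 27
= 5797.44 J

5797.44 J


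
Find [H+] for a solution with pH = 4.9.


[H+] = 10^(-pH) = 10^(-4.9)
= 1.26×10^-5 M

1.26×10^-5 M


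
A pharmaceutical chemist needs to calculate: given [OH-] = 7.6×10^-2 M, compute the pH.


pOH = -log10([OH-]) = -log10(7.6×10^-2)
= 2 - log10(7.6) = 1.12
pH = 14 - pOH = 14 - 1.12 = 12.88

12.88


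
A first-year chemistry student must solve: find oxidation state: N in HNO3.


(+1) + x + 3(-2) = 0, so x = +5
Oxidation number: +5

+5


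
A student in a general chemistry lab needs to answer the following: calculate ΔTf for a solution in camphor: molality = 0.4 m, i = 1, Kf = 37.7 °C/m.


ΔTf = Kf × m × i
= 37.7 × 0.4 × 1
= 15.08 °C

15.08 °C


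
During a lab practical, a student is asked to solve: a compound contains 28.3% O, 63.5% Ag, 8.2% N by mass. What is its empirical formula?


Assume 100 g sample. Moles of each element:
  O: 28.3/16.0 = 1.769 mol
  Ag: 63.5/107.87 = 0.589 mol
  N: 8.2/14.01 = 0.585 mol
Divide by smallest (0.585):
  O: 1.769/0.585 = 3.02
  Ag: 0.589/0.585 = 1.01
  N: 0.585/0.585 = 1.0
Empirical formula: AgNO3

AgNO3


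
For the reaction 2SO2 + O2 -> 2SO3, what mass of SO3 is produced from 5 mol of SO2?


Mole ratio SO3:SO2 = 2:2
n(SO3) = 5 × 2/2 = 5.000 mol
mass = 5.000 × 80.07 = 400.35 g

400.35 g


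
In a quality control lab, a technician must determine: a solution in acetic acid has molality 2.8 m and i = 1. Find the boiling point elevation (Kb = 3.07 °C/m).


ΔTb = Kb × m × i
= 3.07 × 2.8 × 1
= 8.596 °C

8.596 °C


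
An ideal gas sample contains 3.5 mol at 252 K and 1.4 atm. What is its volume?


PV = nRT  (R = 0.08206 L·atm/(mol·K))
V = nRT/P = 3.5×0.08206×252/1.4
= 51.698 L

51.698 L


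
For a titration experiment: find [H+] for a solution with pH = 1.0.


[H+] = 10^(-pH) = 10^(-1.0)
= 1.0×10^-1 M

1.0×10^-1 M


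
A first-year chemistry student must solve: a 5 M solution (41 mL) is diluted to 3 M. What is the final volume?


C1V1 = C2V2
5 × 41 = 3 × V2
V2 = 205/3 = 68.33 mL

68.33 mL


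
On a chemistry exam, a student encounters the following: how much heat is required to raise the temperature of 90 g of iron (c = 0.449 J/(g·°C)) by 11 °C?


q = mcΔT = 90 × 0.449 × 11
= 444.51 J

444.51 J


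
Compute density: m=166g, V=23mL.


ρ = mass/volume
= 166/23
= 7.217 g/mL

7.217 g/mL


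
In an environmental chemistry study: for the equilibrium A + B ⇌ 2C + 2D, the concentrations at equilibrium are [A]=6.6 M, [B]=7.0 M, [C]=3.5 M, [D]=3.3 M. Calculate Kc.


Kc = [C]^2[D]^2/([A][B])
= (3.5^2 × 3.3^2)/(6.6^1 × 7.0^1)
= 133.4025/46.2
= 2.888

2.888


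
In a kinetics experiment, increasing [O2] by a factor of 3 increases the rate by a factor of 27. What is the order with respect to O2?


rate ∝ [O2]^n
3^n = 27 → n = 3
Order in O2: 3

3


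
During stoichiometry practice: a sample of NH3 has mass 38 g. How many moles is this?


M(NH3) = 17.03 g/mol
n = mass/M = 38/17.03 = 2.2314 mol

2.2314 mol


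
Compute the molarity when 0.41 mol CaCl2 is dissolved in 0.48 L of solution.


M = n/V = 0.41/0.48 = 0.854 mol/L

0.854 M


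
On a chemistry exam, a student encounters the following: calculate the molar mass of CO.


M(CO) = 1×12.01 + 1×16.0
= 12.01 + 16.0
= 28.01 g/mol

28.01 g/mol


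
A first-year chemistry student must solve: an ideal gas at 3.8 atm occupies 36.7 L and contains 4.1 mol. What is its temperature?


PV = nRT  (R = 0.08206 L·atm/(mol·K))
T = PV/(nR) = 3.8×36.7/(4.1×0.08206)
= 139.46/0.336446
= 414.51 K

414.51 K


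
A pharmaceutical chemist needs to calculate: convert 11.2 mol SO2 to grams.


M(SO2) = 64.07 g/mol
mass = n × M = 11.2 × 64.07 = 717.58 g

717.58 g


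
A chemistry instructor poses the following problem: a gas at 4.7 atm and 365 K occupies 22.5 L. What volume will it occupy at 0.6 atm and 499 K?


P1V1/T1 = P2V2/T2
V2 = P1V1T2/(T1P2)
= 4.7×22.5×499/(365×0.6)
= 240.955 L

240.955 L


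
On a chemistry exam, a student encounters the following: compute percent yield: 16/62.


% yield = actual/theoretical × 100
= 16/62 × 100
= 25.81%

25.81%


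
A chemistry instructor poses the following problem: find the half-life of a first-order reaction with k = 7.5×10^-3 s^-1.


t½ = ln2/k = 0.693147/(7.5×10^-3 s^-1)
= 92.42 s

92.42 s


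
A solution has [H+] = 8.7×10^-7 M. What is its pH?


pH = -log10([H+]) = -log10(8.7×10^-7)
= 7 - log10(8.7)
= 7 - 0.94
= 6.06

6.06


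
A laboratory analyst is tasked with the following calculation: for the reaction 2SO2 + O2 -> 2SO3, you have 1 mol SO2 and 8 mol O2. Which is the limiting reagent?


Mole ratio available / coefficient:
  SO2: 1/2 = 0.500
  O2: 8/1 = 8.000
Smaller ratio is limiting.

SO2


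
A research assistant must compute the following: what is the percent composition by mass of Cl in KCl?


M(KCl) = 1×39.1 + 1×35.45 = 74.55 g/mol
Mass of Cl = 1 × 35.45 = 35.45 g/mol
% Cl = 35.45/74.55 × 100 = 47.55%

47.55%


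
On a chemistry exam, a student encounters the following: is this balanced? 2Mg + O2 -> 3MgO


Equation: 2Mg + O2 -> 3MgO
Check atoms: Mg: 2≠3, O: 2≠3
Not balanced

No, not balanced


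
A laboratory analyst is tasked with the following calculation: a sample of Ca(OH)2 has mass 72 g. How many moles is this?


M(Ca(OH)2) = 74.1 g/mol
n = mass/M = 72/74.1 = 0.9717 mol

0.9717 mol


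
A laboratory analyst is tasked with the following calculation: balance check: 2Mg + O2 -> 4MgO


Equation: 2Mg + O2 -> 4MgO
Check atoms: Mg: 2≠4, O: 2≠4
Not balanced

No, not balanced


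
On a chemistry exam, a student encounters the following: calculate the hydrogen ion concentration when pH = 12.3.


[H+] = 10^(-pH) = 10^(-12.3)
= 5.01×10^-13 M

5.01×10^-13 M


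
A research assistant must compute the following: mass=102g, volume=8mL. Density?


ρ = mass/volume
= 102/8
= 12.75 g/mL

12.75 g/mL


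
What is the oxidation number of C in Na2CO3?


2(+1) + x + 3(-2) = 0, so x = +4
Oxidation number: +4

+4


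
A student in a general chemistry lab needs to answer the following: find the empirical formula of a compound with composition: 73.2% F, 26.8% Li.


Assume 100 g sample. Moles of each element:
  F: 73.2/19.0 = 3.853 mol
  Li: 26.8/6.94 = 3.862 mol
Divide by smallest (3.853):
  F: 3.853/3.853 = 1.0
  Li: 3.862/3.853 = 1.0
Empirical formula: LiF

LiF


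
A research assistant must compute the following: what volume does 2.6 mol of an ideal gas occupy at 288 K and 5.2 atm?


PV = nRT  (R = 0.08206 L·atm/(mol·K))
V = nRT/P = 2.6×0.08206×288/5.2
= 11.817 L

11.817 L


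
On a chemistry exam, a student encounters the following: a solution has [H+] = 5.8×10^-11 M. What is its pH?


pH = -log10([H+]) = -log10(5.8×10^-11)
= 11 - log10(5.8)
= 11 - 0.76
= 10.24

10.24


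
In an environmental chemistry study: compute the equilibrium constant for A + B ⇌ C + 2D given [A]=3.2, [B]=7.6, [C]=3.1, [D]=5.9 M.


Kc = [C][D]^2/([A][B])
= (3.1^1 × 5.9^2)/(3.2^1 × 7.6^1)
= 107.911/24.32
= 4.437

4.437


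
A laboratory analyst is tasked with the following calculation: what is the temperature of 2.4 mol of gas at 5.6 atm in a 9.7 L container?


PV = nRT  (R = 0.08206 L·atm/(mol·K))
T = PV/(nR) = 5.6×9.7/(2.4×0.08206)
= 54.32/0.196944
= 275.81 K

275.81 K


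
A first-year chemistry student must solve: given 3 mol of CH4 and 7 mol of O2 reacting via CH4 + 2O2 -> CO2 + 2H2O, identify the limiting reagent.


Mole ratio available / coefficient:
  CH4: 3/1 = 3.000
  O2: 7/2 = 3.500
Smaller ratio is limiting.

CH4


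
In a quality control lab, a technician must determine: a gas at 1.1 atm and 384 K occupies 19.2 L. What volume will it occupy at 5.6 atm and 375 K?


P1V1/T1 = P2V2/T2
V2 = P1V1T2/(T1P2)
= 1.1×19.2×375/(384×5.6)
= 3.683 L

3.683 L


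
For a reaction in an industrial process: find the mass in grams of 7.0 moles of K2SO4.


M(K2SO4) = 174.27 g/mol
mass = n × M = 7.0 × 174.27 = 1219.89 g

1219.89 g


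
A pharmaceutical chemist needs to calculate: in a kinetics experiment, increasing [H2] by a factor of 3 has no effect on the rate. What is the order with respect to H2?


rate ∝ [H2]^n
rate ∝ [H2]^0
Order in H2: 0

0


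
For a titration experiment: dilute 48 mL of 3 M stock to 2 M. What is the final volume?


C1V1 = C2V2
3 × 48 = 2 × V2
V2 = 144/2 = 72.0 mL

72.0 mL


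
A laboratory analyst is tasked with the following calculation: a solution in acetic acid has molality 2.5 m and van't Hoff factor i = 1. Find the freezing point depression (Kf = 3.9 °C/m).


ΔTf = Kf × m × i
= 3.9 × 2.5 × 1
= 9.75 °C

9.75 °C


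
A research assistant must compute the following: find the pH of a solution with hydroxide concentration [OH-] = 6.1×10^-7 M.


pOH = -log10([OH-]) = -log10(6.1×10^-7)
= 7 - log10(6.1) = 6.21
pH = 14 - pOH = 14 - 6.21 = 7.79

7.79


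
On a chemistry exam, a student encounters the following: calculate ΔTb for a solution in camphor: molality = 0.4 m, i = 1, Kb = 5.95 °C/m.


ΔTb = Kb × m × i
= 5.95 × 0.4 × 1
= 2.38 °C

2.38 °C


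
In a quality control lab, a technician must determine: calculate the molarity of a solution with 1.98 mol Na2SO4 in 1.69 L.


M = n/V = 1.98/1.69 = 1.172 mol/L

1.172 M


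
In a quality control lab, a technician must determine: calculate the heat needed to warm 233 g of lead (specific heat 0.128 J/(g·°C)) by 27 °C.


q = mcΔT = 233 × 0.128 × 27
= 805.25 J

805.25 J


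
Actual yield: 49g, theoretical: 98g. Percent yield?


% yield = actual/theoretical × 100
= 49/98 × 100
= 50.0%

50.0%


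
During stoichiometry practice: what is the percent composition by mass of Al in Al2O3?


M(Al2O3) = 2×26.98 + 3×16.0 = 101.96 g/mol
Mass of Al = 2 × 26.98 = 53.96 g/mol
% Al = 53.96/101.96 × 100 = 52.92%

52.92%


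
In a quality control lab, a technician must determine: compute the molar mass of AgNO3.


M(AgNO3) = 1×107.87 + 1×14.01 + 3×16.0
= 107.87 + 14.01 + 48.0
= 169.88 g/mol

169.88 g/mol


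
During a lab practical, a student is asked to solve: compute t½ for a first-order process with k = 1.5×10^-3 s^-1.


t½ = ln2/k = 0.693147/(1.5×10^-3 s^-1)
= 462.1 s

462.1 s


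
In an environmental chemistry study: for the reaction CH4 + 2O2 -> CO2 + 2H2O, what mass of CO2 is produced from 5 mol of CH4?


Mole ratio CO2:CH4 = 1:1
n(CO2) = 5 × 1/1 = 5.000 mol
mass = 5.000 × 44.01 = 220.05 g

220.05 g


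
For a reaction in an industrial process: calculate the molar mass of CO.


M(CO) = 1×12.01 + 1×16.0
= 12.01 + 16.0
= 28.01 g/mol

28.01 g/mol


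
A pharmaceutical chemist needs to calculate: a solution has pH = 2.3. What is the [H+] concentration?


[H+] = 10^(-pH) = 10^(-2.3)
= 5.01×10^-3 M

5.01×10^-3 M


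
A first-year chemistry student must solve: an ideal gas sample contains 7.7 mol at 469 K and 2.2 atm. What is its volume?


PV = nRT  (R = 0.08206 L·atm/(mol·K))
V = nRT/P = 7.7×0.08206×469/2.2
= 134.701 L

134.701 L


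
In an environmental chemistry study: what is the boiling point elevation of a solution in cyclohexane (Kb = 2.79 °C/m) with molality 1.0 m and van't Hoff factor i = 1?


ΔTb = Kb × m × i
= 2.79 × 1.0 × 1
= 2.79 °C

2.79 °C


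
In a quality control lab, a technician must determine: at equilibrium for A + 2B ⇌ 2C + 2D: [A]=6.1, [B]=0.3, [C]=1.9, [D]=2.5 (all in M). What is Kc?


Kc = [C]^2[D]^2/([A][B]^2)
= (1.9^2 × 2.5^2)/(6.1^1 × 0.3^2)
= 22.5625/0.549
= 41.10

41.10


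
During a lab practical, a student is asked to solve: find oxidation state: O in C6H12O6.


O is usually -2
Oxidation number: -2

-2


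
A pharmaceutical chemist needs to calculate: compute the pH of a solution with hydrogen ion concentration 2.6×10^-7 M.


pH = -log10([H+]) = -log10(2.6×10^-7)
= 7 - log10(2.6)
= 7 - 0.41
= 6.59

6.59


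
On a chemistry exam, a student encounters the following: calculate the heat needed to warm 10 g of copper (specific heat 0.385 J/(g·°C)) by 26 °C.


q = mcΔT = 10 × 0.385 × 26
= 100.10 J

100.10 J


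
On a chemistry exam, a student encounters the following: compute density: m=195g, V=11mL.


ρ = mass/volume
= 195/11
= 17.727 g/mL

17.727 g/mL


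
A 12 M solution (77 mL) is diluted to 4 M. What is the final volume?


C1V1 = C2V2
12 × 77 = 4 × V2
V2 = 924/4 = 231.0 mL

231.0 mL


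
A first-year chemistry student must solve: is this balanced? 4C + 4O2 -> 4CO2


Equation: 4C + 4O2 -> 4CO2
Check atoms: C: 4=4, O: 8=8
Balanced

Yes, balanced


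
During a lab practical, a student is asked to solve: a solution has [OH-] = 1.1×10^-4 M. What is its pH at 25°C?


pOH = -log10([OH-]) = -log10(1.1×10^-4)
= 4 - log10(1.1) = 3.96
pH = 14 - pOH = 14 - 3.96 = 10.04

10.04


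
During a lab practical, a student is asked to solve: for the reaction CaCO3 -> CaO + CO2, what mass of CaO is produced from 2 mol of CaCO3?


Mole ratio CaO:CaCO3 = 1:1
n(CaO) = 2 × 1/1 = 2.000 mol
mass = 2.000 × 56.08 = 112.16 g

112.16 g


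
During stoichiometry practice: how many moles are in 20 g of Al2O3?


M(Al2O3) = 101.96 g/mol
n = mass/M = 20/101.96 = 0.1962 mol

0.1962 mol


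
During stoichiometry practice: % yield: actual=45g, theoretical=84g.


% yield = actual/theoretical × 100
= 45/84 × 100
= 53.57%

53.57%


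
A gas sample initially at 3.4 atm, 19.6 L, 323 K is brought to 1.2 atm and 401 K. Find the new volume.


P1V1/T1 = P2V2/T2
V2 = P1V1T2/(T1P2)
= 3.4×19.6×401/(323×1.2)
= 68.944 L

68.944 L


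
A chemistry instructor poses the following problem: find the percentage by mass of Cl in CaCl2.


M(CaCl2) = 1×40.08 + 2×35.45 = 110.98 g/mol
Mass of Cl = 2 × 35.45 = 70.90 g/mol
% Cl = 70.90/110.98 × 100 = 63.89%

63.89%


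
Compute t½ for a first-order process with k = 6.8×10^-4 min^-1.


t½ = ln2/k = 0.693147/(6.8×10^-4 min^-1)
= 1019 min

1019 min


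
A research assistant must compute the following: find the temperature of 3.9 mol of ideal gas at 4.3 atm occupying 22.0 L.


PV = nRT  (R = 0.08206 L·atm/(mol·K))
T = PV/(nR) = 4.3×22.0/(3.9×0.08206)
= 94.60/0.320034
= 295.59 K

295.59 K


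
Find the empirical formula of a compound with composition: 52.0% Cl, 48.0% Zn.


Assume 100 g sample. Moles of each element:
  Cl: 52.0/35.45 = 1.467 mol
  Zn: 48.0/65.38 = 0.734 mol
Divide by smallest (0.734):
  Cl: 1.467/0.734 = 2.0
  Zn: 0.734/0.734 = 1.0
Empirical formula: ZnCl2

ZnCl2


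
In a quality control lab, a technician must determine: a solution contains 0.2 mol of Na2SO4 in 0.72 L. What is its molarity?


M = n/V = 0.2/0.72 = 0.278 mol/L

0.278 M


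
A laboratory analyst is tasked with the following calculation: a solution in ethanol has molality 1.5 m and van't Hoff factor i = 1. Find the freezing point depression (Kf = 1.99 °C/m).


ΔTf = Kf × m × i
= 1.99 × 1.5 × 1
= 2.985 °C

2.985 °C


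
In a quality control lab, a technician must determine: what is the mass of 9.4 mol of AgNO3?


M(AgNO3) = 169.88 g/mol
mass = n × M = 9.4 × 169.88 = 1596.87 g

1596.87 g


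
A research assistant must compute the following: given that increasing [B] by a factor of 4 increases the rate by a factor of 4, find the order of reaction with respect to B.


rate ∝ [B]^n
4^n = 4 → n = 1
Order in B: 1

1


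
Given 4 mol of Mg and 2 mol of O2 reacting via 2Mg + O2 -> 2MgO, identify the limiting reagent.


Mole ratio available / coefficient:
  Mg: 4/2 = 2.000
  O2: 2/1 = 2.000
Smaller ratio is limiting.

neither (stoichiometric); Mg and O2 are fully consumed


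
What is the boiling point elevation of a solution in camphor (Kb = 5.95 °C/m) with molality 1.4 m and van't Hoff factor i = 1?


ΔTb = Kb × m × i
= 5.95 × 1.4 × 1
= 8.33 °C

8.33 °C


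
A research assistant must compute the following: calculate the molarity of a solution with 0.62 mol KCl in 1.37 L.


M = n/V = 0.62/1.37 = 0.453 mol/L

0.453 M


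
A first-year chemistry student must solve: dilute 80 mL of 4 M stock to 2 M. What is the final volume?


C1V1 = C2V2
4 × 80 = 2 × V2
V2 = 320/2 = 160.0 mL

160.0 mL
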